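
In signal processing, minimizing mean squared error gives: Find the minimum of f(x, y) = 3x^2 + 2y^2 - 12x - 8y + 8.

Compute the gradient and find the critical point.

f(x,y) = 3x^2 + 2y^2 - 12x - 8y + 8
df/dx = 6x + (-12) = 0  =>  x = 2
df/dy = 4y + (-8) = 0  =>  y = 2
f(2, 2) = 3*(2)^2 + 2*(2)^2 + -12*(2) + -8*(2) + 8 = -12
Hessian is diagonal with entries 6, 4 > 0, so this is a minimum.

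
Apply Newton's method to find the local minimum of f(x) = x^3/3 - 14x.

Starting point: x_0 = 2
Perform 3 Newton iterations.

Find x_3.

f(x) = x^3/3 - 14x
f'(x) = x^2 - 14, f''(x) = 2x
Newton update: x_{n+1} = x_n - (x_n^2 - 14)/(2*x_n)
Step 1: x_0 = 2, f'=-10, f''=4, x_1 = 9/2
Step 2: x_1 = 9/2, f'=25/4, f''=9, x_2 = 137/36
Step 3: x_2 = 137/36, f'=625/1296, f''=137/18, x_3 = 36913/9864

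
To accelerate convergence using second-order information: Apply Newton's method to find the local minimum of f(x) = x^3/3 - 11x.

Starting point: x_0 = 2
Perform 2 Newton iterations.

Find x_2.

f(x) = x^3/3 - 11x
f'(x) = x^2 - 11, f''(x) = 2x
Newton update: x_{n+1} = x_n - (x_n^2 - 11)/(2*x_n)
Step 1: x_0 = 2, f'=-7, f''=4, x_1 = 15/4
Step 2: x_1 = 15/4, f'=49/16, f''=15/2, x_2 = 401/120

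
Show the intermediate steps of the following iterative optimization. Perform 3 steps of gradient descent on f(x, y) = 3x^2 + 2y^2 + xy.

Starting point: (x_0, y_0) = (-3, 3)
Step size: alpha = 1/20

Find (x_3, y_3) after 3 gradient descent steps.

f(x,y) = 3x^2 + 2y^2 + xy
grad_x = 6x + 1y, grad_y = 4y + 1x
Step 1: grad = (-15, 9), (-9/4, 51/20)
Step 2: grad = (-219/20, 159/20), (-681/400, 861/400)
Step 3: grad = (-129/16, 2763/400), (-2079/1600, 14457/8000)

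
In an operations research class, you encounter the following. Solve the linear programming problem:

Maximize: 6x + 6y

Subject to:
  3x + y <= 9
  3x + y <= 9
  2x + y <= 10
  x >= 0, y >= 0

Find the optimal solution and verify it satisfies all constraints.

Feasible vertices: (0, 0), (0, 9), (3, 0)
Objective 6x + 6y at each vertex:
  (0, 0): 0
  (0, 9): 54
  (3, 0): 18
Maximum is 54 at (0, 9).
Verify constraints at (x, y) = (0, 9):
  3*0 + 1*9 = 9 <= 9 (active)
  3*0 + 1*9 = 9 <= 9 (active)
  2*0 + 1*9 = 9 <= 10
  x = 0 >= 0, y = 9 >= 0. All constraints satisfied.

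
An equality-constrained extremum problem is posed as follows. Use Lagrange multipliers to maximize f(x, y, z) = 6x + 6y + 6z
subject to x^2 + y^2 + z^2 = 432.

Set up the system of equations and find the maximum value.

Lagrange conditions: 6 = 2*lambda*x, 6 = 2*lambda*y, 6 = 2*lambda*z
So x:6 = y:6 = z:6, i.e. x = 6t, y = 6t, z = 6t
Constraint: t^2*(6^2 + 6^2 + 6^2) = 432
  t^2 * 108 = 432  =>  t = sqrt(4)
Maximum = 6*6t + 6*6t + 6*6t = 108*sqrt(4) = 216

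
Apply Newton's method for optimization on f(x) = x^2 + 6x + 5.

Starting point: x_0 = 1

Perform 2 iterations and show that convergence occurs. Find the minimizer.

f(x) = x^2 + 6x + 5, f'(x) = 2x + (6), f''(x) = 2
Step 1: f'(1) = 8, x_1 = 1 - 8/2 = -3
Step 2: f'(-3) = 0, x_2 = -3 (converged)
Newton's method converges in 1 step for quadratics.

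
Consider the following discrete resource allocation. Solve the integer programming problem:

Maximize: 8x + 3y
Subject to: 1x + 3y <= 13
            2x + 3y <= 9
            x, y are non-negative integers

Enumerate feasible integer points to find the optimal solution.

Constraint 1: 1x + 3y <= 13
Constraint 2: 2x + 3y <= 9
Feasible x range (need y >= 0): 0 <= x <= min(13/1, 9/2) => x in {0, ..., 4}.
Enumerate feasible integer points row by row (the coefficient of y is 3 > 0, so for each x the largest feasible y gives the best value):
  x = 0: y <= min((13 - 1*0)/3, (9 - 2*0)/3) => y in {0, ..., 3}; best 8*0 + 3*3 = 9
  x = 1: y <= min((13 - 1*1)/3, (9 - 2*1)/3) => y in {0, ..., 2}; best 8*1 + 3*2 = 14
  x = 2: y <= min((13 - 1*2)/3, (9 - 2*2)/3) => y in {0, ..., 1}; best 8*2 + 3*1 = 19
  x = 3: y <= min((13 - 1*3)/3, (9 - 2*3)/3) => y in {0, ..., 1}; best 8*3 + 3*1 = 27
  x = 4: y <= min((13 - 1*4)/3, (9 - 2*4)/3) => y in {0}; best 8*4 + 3*0 = 32
The maximum 8x + 3y = 32 is achieved at x = 4, y = 0.
Check: 1*4 + 3*0 = 4 <= 13 and 2*4 + 3*0 = 8 <= 9.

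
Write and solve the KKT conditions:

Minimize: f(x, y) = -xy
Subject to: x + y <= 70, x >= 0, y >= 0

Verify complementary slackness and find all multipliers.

Problem: min -xy s.t. x + y <= 70 (multiplier lambda), x >= 0 (mu_x), y >= 0 (mu_y)
KKT stationarity: -y + lambda - mu_x = 0, -x + lambda - mu_y = 0, with lambda, mu_x, mu_y >= 0
Complementary slackness: lambda*(x + y - 70) = 0, mu_x*x = 0, mu_y*y = 0
If lambda = 0: y = -mu_x <= 0 and x = -mu_y <= 0 force x = y = 0 with f = 0; but x = y = 35 is feasible with f = -1225 < 0, so this is not the minimum. Hence lambda > 0 and x + y = 70.
Try x > 0, y > 0 (so mu_x = mu_y = 0): y = lambda, x = lambda => x = y = lambda
x + y = 70 => 2*lambda = 70 => lambda = 35
x* = y* = 35 > 0, consistent with mu_x = mu_y = 0.
(Any feasible point with x = 0 or y = 0 has f = 0 > -1225, so the minimum is not on those boundaries.)
min(-xy) = -1225 (i.e. max xy = 1225)
Multipliers: lambda = 35, mu_x = 0, mu_y = 0
Complementary slackness: lambda*(x + y - 70) = 35*(35 + 35 - 70) = 0, mu_x*x = 0*35 = 0, mu_y*y = 0*35 = 0. Satisfied.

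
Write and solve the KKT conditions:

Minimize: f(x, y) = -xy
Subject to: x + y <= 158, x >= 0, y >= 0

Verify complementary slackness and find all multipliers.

Problem: min -xy s.t. x + y <= 158 (multiplier lambda), x >= 0 (mu_x), y >= 0 (mu_y)
KKT stationarity: -y + lambda - mu_x = 0, -x + lambda - mu_y = 0, with lambda, mu_x, mu_y >= 0
Complementary slackness: lambda*(x + y - 158) = 0, mu_x*x = 0, mu_y*y = 0
If lambda = 0: y = -mu_x <= 0 and x = -mu_y <= 0 force x = y = 0 with f = 0; but x = y = 79 is feasible with f = -6241 < 0, so this is not the minimum. Hence lambda > 0 and x + y = 158.
Try x > 0, y > 0 (so mu_x = mu_y = 0): y = lambda, x = lambda => x = y = lambda
x + y = 158 => 2*lambda = 158 => lambda = 79
x* = y* = 79 > 0, consistent with mu_x = mu_y = 0.
(Any feasible point with x = 0 or y = 0 has f = 0 > -6241, so the minimum is not on those boundaries.)
min(-xy) = -6241 (i.e. max xy = 6241)
Multipliers: lambda = 79, mu_x = 0, mu_y = 0
Complementary slackness: lambda*(x + y - 158) = 79*(79 + 79 - 158) = 0, mu_x*x = 0*79 = 0, mu_y*y = 0*79 = 0. Satisfied.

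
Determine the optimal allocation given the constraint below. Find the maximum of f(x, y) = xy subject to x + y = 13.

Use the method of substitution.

Substitute y = 13 - x into f(x,y) = xy:
g(x) = x(13 - x) = 13x - x^2
g'(x) = 13 - 2x = 0  =>  x = 13/2
y = 13 - 13/2 = 13/2
Maximum value = (13/2) * (13/2) = 169/4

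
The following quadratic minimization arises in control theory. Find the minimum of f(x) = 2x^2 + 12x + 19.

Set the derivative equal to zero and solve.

f(x) = 2x^2 + 12x + 19
f'(x) = 4x + (12) = 0
x = -12/4 = -3
f(-3) = 1
Since f''(x) = 4 > 0, this is a minimum.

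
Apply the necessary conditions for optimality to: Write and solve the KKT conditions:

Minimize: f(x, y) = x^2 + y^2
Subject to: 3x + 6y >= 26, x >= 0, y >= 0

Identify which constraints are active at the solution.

KKT conditions for min x^2 + y^2 s.t. 3x + 6y >= 26, x >= 0, y >= 0:
Stationarity: 2x = mu*3 + mu_x, 2y = mu*6 + mu_y, with mu, mu_x, mu_y >= 0
Complementary slackness: mu*(3x + 6y - 26) = 0, mu_x*x = 0, mu_y*y = 0
(0, 0) is infeasible (3*0 + 6*0 < 26), so if mu = 0 stationarity would force x = mu_x/2 >= 0, y = mu_y/2 >= 0 with mu_x*x = mu_y*y = 0, i.e. x = y = 0: contradiction. Hence mu > 0 and 3x + 6y = 26 is active.
Try x > 0, y > 0 (so mu_x = mu_y = 0): x = 3*mu/2, y = 6*mu/2
Substitute: 3*(3*mu/2) + 6*(6*mu/2) = 26
  mu*45/2 = 26 => mu = 52/45
x* = 26/15 > 0, y* = 52/15 > 0, consistent with mu_x = mu_y = 0.
f is convex and the constraints are linear, so this KKT point is the global minimum.
f* = 676/45
Active constraints: 3x + 6y >= 26 (holds with equality, mu = 52/45 > 0); x >= 0 and y >= 0 are inactive (mu_x = mu_y = 0).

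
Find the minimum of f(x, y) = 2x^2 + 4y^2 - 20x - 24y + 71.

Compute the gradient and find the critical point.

f(x,y) = 2x^2 + 4y^2 - 20x - 24y + 71
df/dx = 4x + (-20) = 0  =>  x = 5
df/dy = 8y + (-24) = 0  =>  y = 3
f(5, 3) = 2*(5)^2 + 4*(3)^2 + -20*(5) + -24*(3) + 71 = -15
Hessian is diagonal with entries 4, 8 > 0, so this is a minimum.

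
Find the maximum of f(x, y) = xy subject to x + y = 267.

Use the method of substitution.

Substitute y = 267 - x into f(x,y) = xy:
g(x) = x(267 - x) = 267x - x^2
g'(x) = 267 - 2x = 0  =>  x = 267/2
y = 267 - 267/2 = 267/2
Maximum value = (267/2) * (267/2) = 71289/4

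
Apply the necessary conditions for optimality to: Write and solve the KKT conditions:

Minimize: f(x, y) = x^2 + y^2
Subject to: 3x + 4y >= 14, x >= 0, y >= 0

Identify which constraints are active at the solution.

KKT conditions for min x^2 + y^2 s.t. 3x + 4y >= 14, x >= 0, y >= 0:
Stationarity: 2x = mu*3 + mu_x, 2y = mu*4 + mu_y, with mu, mu_x, mu_y >= 0
Complementary slackness: mu*(3x + 4y - 14) = 0, mu_x*x = 0, mu_y*y = 0
(0, 0) is infeasible (3*0 + 4*0 < 14), so if mu = 0 stationarity would force x = mu_x/2 >= 0, y = mu_y/2 >= 0 with mu_x*x = mu_y*y = 0, i.e. x = y = 0: contradiction. Hence mu > 0 and 3x + 4y = 14 is active.
Try x > 0, y > 0 (so mu_x = mu_y = 0): x = 3*mu/2, y = 4*mu/2
Substitute: 3*(3*mu/2) + 4*(4*mu/2) = 14
  mu*25/2 = 14 => mu = 28/25
x* = 42/25 > 0, y* = 56/25 > 0, consistent with mu_x = mu_y = 0.
f is convex and the constraints are linear, so this KKT point is the global minimum.
f* = 196/25
Active constraints: 3x + 4y >= 14 (holds with equality, mu = 28/25 > 0); x >= 0 and y >= 0 are inactive (mu_x = mu_y = 0).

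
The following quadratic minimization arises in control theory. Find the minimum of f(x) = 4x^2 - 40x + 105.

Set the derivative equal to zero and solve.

f(x) = 4x^2 - 40x + 105
f'(x) = 8x + (-40) = 0
x = 40/8 = 5
f(5) = 5
Since f''(x) = 8 > 0, this is a minimum.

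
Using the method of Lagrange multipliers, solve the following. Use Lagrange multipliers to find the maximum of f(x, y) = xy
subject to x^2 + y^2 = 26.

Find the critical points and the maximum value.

Lagrange conditions: y = 2*lambda*x and x = 2*lambda*y
If x = 0 then y = 0, violating the constraint, so x, y != 0.
Dividing: y/x = x/y => x^2 = y^2 => y = x or y = -x
Constraint: 2x^2 = 26 => x^2 = 13 => x = +/-sqrt(13)
Critical points: (sqrt(13), sqrt(13)), (-sqrt(13), -sqrt(13)), (sqrt(13), -sqrt(13)), (-sqrt(13), sqrt(13))
  y = x:  xy = x^2 = 13  at (sqrt(13), sqrt(13)) and (-sqrt(13), -sqrt(13))
  y = -x: xy = -x^2 = -13 at (sqrt(13), -sqrt(13)) and (-sqrt(13), sqrt(13))
Maximum xy = 13 at (sqrt(13), sqrt(13)) and (-sqrt(13), -sqrt(13))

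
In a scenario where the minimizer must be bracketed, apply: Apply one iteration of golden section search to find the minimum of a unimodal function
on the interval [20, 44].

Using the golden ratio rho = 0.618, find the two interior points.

Golden section search on [20, 44].
Golden ratio rho = 0.618 (approx).
Interior points:
  x_1 = 20 + (1-0.618)*24 = 29.1680
  x_2 = 20 + 0.618*24 = 34.8320
Compare f(x_1) and f(x_2) to determine which subinterval to keep.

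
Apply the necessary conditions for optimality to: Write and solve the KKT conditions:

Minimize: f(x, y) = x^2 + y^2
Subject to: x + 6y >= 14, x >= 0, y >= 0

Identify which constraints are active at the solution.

KKT conditions for min x^2 + y^2 s.t. 1x + 6y >= 14, x >= 0, y >= 0:
Stationarity: 2x = mu*1 + mu_x, 2y = mu*6 + mu_y, with mu, mu_x, mu_y >= 0
Complementary slackness: mu*(x + 6y - 14) = 0, mu_x*x = 0, mu_y*y = 0
(0, 0) is infeasible (1*0 + 6*0 < 14), so if mu = 0 stationarity would force x = mu_x/2 >= 0, y = mu_y/2 >= 0 with mu_x*x = mu_y*y = 0, i.e. x = y = 0: contradiction. Hence mu > 0 and x + 6y = 14 is active.
Try x > 0, y > 0 (so mu_x = mu_y = 0): x = 1*mu/2, y = 6*mu/2
Substitute: 1*(1*mu/2) + 6*(6*mu/2) = 14
  mu*37/2 = 14 => mu = 28/37
x* = 14/37 > 0, y* = 84/37 > 0, consistent with mu_x = mu_y = 0.
f is convex and the constraints are linear, so this KKT point is the global minimum.
f* = 196/37
Active constraints: x + 6y >= 14 (holds with equality, mu = 28/37 > 0); x >= 0 and y >= 0 are inactive (mu_x = mu_y = 0).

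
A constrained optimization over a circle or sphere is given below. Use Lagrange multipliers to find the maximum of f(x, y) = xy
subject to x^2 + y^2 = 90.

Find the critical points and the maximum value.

Lagrange conditions: y = 2*lambda*x and x = 2*lambda*y
If x = 0 then y = 0, violating the constraint, so x, y != 0.
Dividing: y/x = x/y => x^2 = y^2 => y = x or y = -x
Constraint: 2x^2 = 90 => x^2 = 45 => x = +/-sqrt(45)
Critical points: (sqrt(45), sqrt(45)), (-sqrt(45), -sqrt(45)), (sqrt(45), -sqrt(45)), (-sqrt(45), sqrt(45))
  y = x:  xy = x^2 = 45  at (sqrt(45), sqrt(45)) and (-sqrt(45), -sqrt(45))
  y = -x: xy = -x^2 = -45 at (sqrt(45), -sqrt(45)) and (-sqrt(45), sqrt(45))
Maximum xy = 45 at (sqrt(45), sqrt(45)) and (-sqrt(45), -sqrt(45))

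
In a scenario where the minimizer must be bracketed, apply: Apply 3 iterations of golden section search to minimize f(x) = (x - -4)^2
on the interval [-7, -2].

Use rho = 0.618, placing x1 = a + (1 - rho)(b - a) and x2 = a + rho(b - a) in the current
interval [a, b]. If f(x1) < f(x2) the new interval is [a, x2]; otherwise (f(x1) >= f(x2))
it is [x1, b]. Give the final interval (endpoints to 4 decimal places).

Golden section search for min of f(x) = (x - -4)^2 on [-7, -2].
Each step: x1 = a + (1 - rho)(b - a), x2 = a + rho(b - a); if f(x1) < f(x2) keep [a, x2], otherwise keep [x1, b].
Step 1: [-7.0000, -2.0000], x1=-5.0900 (f=1.1881), x2=-3.9100 (f=0.0081); f(x1) > f(x2) => keep [-5.0900, -2.0000]
Step 2: [-5.0900, -2.0000], x1=-3.9096 (f=0.0082), x2=-3.1804 (f=0.6718); f(x1) < f(x2) => keep [-5.0900, -3.1804]
Step 3: [-5.0900, -3.1804], x1=-4.3605 (f=0.1300), x2=-3.9099 (f=0.0081); f(x1) > f(x2) => keep [-4.3605, -3.1804]
Final interval: [-4.3605, -3.1804]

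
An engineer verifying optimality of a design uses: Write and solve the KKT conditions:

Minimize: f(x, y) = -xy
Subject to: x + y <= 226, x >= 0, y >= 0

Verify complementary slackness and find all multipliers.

Problem: min -xy s.t. x + y <= 226 (multiplier lambda), x >= 0 (mu_x), y >= 0 (mu_y)
KKT stationarity: -y + lambda - mu_x = 0, -x + lambda - mu_y = 0, with lambda, mu_x, mu_y >= 0
Complementary slackness: lambda*(x + y - 226) = 0, mu_x*x = 0, mu_y*y = 0
If lambda = 0: y = -mu_x <= 0 and x = -mu_y <= 0 force x = y = 0 with f = 0; but x = y = 113 is feasible with f = -12769 < 0, so this is not the minimum. Hence lambda > 0 and x + y = 226.
Try x > 0, y > 0 (so mu_x = mu_y = 0): y = lambda, x = lambda => x = y = lambda
x + y = 226 => 2*lambda = 226 => lambda = 113
x* = y* = 113 > 0, consistent with mu_x = mu_y = 0.
(Any feasible point with x = 0 or y = 0 has f = 0 > -12769, so the minimum is not on those boundaries.)
min(-xy) = -12769 (i.e. max xy = 12769)
Multipliers: lambda = 113, mu_x = 0, mu_y = 0
Complementary slackness: lambda*(x + y - 226) = 113*(113 + 113 - 226) = 0, mu_x*x = 0*113 = 0, mu_y*y = 0*113 = 0. Satisfied.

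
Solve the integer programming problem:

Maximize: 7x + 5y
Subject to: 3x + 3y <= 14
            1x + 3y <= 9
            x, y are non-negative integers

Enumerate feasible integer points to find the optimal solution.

Constraint 1: 3x + 3y <= 14
Constraint 2: 1x + 3y <= 9
Feasible x range (need y >= 0): 0 <= x <= min(14/3, 9/1) => x in {0, ..., 4}.
Enumerate feasible integer points row by row (the coefficient of y is 5 > 0, so for each x the largest feasible y gives the best value):
  x = 0: y <= min((14 - 3*0)/3, (9 - 1*0)/3) => y in {0, ..., 3}; best 7*0 + 5*3 = 15
  x = 1: y <= min((14 - 3*1)/3, (9 - 1*1)/3) => y in {0, ..., 2}; best 7*1 + 5*2 = 17
  x = 2: y <= min((14 - 3*2)/3, (9 - 1*2)/3) => y in {0, ..., 2}; best 7*2 + 5*2 = 24
  x = 3: y <= min((14 - 3*3)/3, (9 - 1*3)/3) => y in {0, ..., 1}; best 7*3 + 5*1 = 26
  x = 4: y <= min((14 - 3*4)/3, (9 - 1*4)/3) => y in {0}; best 7*4 + 5*0 = 28
The maximum 7x + 5y = 28 is achieved at x = 4, y = 0.
Check: 3*4 + 3*0 = 12 <= 14 and 1*4 + 3*0 = 4 <= 9.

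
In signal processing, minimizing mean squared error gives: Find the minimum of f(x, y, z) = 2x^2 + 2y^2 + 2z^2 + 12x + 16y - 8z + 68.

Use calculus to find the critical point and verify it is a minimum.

f(x,y,z) = 2x^2 + 2y^2 + 2z^2 + 12x + 16y - 8z + 68
df/dx = 4x + (12) = 0 => x = -3
df/dy = 4y + (16) = 0 => y = -4
df/dz = 4z + (-8) = 0 => z = 2
f(-3,-4,2) = 2*(-3)^2 + 2*(-4)^2 + 2*(2)^2 + 12*(-3) + 16*(-4) + -8*(2) + 68 = 10
Hessian is diagonal with entries 4, 4, 4 > 0, confirmed minimum.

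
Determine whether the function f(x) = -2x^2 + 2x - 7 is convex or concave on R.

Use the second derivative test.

f(x) = -2x^2 + 2x - 7
f'(x) = -4x + 2
f''(x) = -4
Since f''(x) = -4 < 0 for all x, f is concave on R.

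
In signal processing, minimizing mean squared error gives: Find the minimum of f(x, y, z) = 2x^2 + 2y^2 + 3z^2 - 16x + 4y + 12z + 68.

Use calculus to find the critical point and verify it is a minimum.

f(x,y,z) = 2x^2 + 2y^2 + 3z^2 - 16x + 4y + 12z + 68
df/dx = 4x + (-16) = 0 => x = 4
df/dy = 4y + (4) = 0 => y = -1
df/dz = 6z + (12) = 0 => z = -2
f(4,-1,-2) = 2*(4)^2 + 2*(-1)^2 + 3*(-2)^2 + -16*(4) + 4*(-1) + 12*(-2) + 68 = 22
Hessian is diagonal with entries 4, 4, 6 > 0, confirmed minimum.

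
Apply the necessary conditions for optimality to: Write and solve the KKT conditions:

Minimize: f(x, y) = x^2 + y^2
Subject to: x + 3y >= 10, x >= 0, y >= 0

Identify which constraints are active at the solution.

KKT conditions for min x^2 + y^2 s.t. 1x + 3y >= 10, x >= 0, y >= 0:
Stationarity: 2x = mu*1 + mu_x, 2y = mu*3 + mu_y, with mu, mu_x, mu_y >= 0
Complementary slackness: mu*(x + 3y - 10) = 0, mu_x*x = 0, mu_y*y = 0
(0, 0) is infeasible (1*0 + 3*0 < 10), so if mu = 0 stationarity would force x = mu_x/2 >= 0, y = mu_y/2 >= 0 with mu_x*x = mu_y*y = 0, i.e. x = y = 0: contradiction. Hence mu > 0 and x + 3y = 10 is active.
Try x > 0, y > 0 (so mu_x = mu_y = 0): x = 1*mu/2, y = 3*mu/2
Substitute: 1*(1*mu/2) + 3*(3*mu/2) = 10
  mu*10/2 = 10 => mu = 2
x* = 1 > 0, y* = 3 > 0, consistent with mu_x = mu_y = 0.
f is convex and the constraints are linear, so this KKT point is the global minimum.
f* = 10
Active constraints: x + 3y >= 10 (holds with equality, mu = 2 > 0); x >= 0 and y >= 0 are inactive (mu_x = mu_y = 0).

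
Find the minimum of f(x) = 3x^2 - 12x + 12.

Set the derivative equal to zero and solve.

f(x) = 3x^2 - 12x + 12
f'(x) = 6x + (-12) = 0
x = 12/6 = 2
f(2) = 0
Since f''(x) = 6 > 0, this is a minimum.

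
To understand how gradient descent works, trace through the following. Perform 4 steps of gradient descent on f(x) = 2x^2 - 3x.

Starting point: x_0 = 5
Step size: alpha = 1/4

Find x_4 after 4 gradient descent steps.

f(x) = 2x^2 - 3x, f'(x) = 4x + (-3)
Step 1: f'(5) = 17, x_1 = 5 - 1/4 * 17 = 3/4
Step 2: f'(3/4) = 0, x_2 = 3/4 - 1/4 * 0 = 3/4
Step 3: f'(3/4) = 0, x_3 = 3/4 - 1/4 * 0 = 3/4
Step 4: f'(3/4) = 0, x_4 = 3/4 - 1/4 * 0 = 3/4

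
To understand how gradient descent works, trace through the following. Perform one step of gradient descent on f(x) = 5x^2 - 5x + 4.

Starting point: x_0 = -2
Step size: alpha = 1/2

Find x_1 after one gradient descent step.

f(x) = 5x^2 - 5x + 4
f'(x) = 10x - 5
f'(-2) = 10*-2 + (-5) = -25
x_1 = x_0 - alpha * f'(x_0) = -2 - 1/2 * -25 = 21/2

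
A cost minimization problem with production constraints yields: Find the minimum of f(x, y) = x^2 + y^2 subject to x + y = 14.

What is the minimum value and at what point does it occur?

Substitute y = 14 - x into f(x,y) = x^2 + y^2:
g(x) = x^2 + (14 - x)^2 = 2x^2 - 28x + 196
g'(x) = 4x - 28 = 0  =>  x = 7
y = 14 - 7 = 7
Minimum value = 7^2 + 7^2 = 98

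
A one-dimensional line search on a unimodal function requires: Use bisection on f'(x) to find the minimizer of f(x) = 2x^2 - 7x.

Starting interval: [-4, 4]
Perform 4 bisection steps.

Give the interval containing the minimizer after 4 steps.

Finding critical point of f(x) = 2x^2 - 7x using bisection on f'(x) = 4x + -7.
f'(x) = 0 when x = 7/4.
Starting interval: [-4, 4]
Step 1: mid = 0, f'(mid) = -7, new interval = [0, 4]
Step 2: mid = 2, f'(mid) = 1, new interval = [0, 2]
Step 3: mid = 1, f'(mid) = -3, new interval = [1, 2]
Step 4: mid = 3/2, f'(mid) = -1, new interval = [3/2, 2]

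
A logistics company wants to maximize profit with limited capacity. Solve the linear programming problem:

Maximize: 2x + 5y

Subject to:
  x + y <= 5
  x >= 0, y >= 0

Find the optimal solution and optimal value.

The feasible region has vertices at [(0, 0), (5, 0), (0, 5)].
Checking objective 2x + 5y at each vertex:
  (0, 0): 2*0 + 5*0 = 0
  (5, 0): 2*5 + 5*0 = 10
  (0, 5): 2*0 + 5*5 = 25
Maximum is 25 at (0, 5).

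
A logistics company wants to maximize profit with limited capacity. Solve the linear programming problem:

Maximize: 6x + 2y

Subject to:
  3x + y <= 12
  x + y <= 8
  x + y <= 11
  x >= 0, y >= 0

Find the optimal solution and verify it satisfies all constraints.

Feasible vertices: (0, 0), (0, 8), (2, 6), (4, 0)
Objective 6x + 2y at each vertex:
  (0, 0): 0
  (0, 8): 16
  (2, 6): 24
  (4, 0): 24
Maximum is 24 at (2, 6).
Verify constraints at (x, y) = (2, 6):
  3*2 + 1*6 = 12 <= 12 (active)
  1*2 + 1*6 = 8 <= 8 (active)
  1*2 + 1*6 = 8 <= 11
  x = 2 >= 0, y = 6 >= 0. All constraints satisfied.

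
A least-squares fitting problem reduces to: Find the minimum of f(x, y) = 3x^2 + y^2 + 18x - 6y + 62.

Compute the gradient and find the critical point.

f(x,y) = 3x^2 + y^2 + 18x - 6y + 62
df/dx = 6x + (18) = 0  =>  x = -3
df/dy = 2y + (-6) = 0  =>  y = 3
f(-3, 3) = 3*(-3)^2 + 1*(3)^2 + 18*(-3) + -6*(3) + 62 = 26
Hessian is diagonal with entries 6, 2 > 0, so this is a minimum.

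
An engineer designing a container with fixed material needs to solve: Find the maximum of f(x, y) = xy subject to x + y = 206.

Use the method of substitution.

Substitute y = 206 - x into f(x,y) = xy:
g(x) = x(206 - x) = 206x - x^2
g'(x) = 206 - 2x = 0  =>  x = 103
y = 206 - 103 = 103
Maximum value = 103 * 103 = 10609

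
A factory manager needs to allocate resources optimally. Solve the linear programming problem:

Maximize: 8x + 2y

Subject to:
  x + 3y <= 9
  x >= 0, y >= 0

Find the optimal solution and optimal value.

The feasible region has vertices at [(0, 0), (9, 0), (0, 3)].
Checking objective 8x + 2y at each vertex:
  (0, 0): 8*0 + 2*0 = 0
  (9, 0): 8*9 + 2*0 = 72
  (0, 3): 8*0 + 2*3 = 6
Maximum is 72 at (9, 0).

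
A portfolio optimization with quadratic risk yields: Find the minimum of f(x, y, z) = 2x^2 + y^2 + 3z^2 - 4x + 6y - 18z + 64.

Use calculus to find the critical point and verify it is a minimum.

f(x,y,z) = 2x^2 + y^2 + 3z^2 - 4x + 6y - 18z + 64
df/dx = 4x + (-4) = 0 => x = 1
df/dy = 2y + (6) = 0 => y = -3
df/dz = 6z + (-18) = 0 => z = 3
f(1,-3,3) = 2*(1)^2 + 1*(-3)^2 + 3*(3)^2 + -4*(1) + 6*(-3) + -18*(3) + 64 = 26
Hessian is diagonal with entries 4, 2, 6 > 0, confirmed minimum.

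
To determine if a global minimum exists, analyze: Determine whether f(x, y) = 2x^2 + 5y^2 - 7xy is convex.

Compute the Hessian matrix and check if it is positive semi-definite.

f(x,y) = 2x^2 + 5y^2 - 7xy
Hessian H = [[4, -7], [-7, 10]]
trace(H) = 14, det(H) = -9
Eigenvalues: (14 +/- sqrt(232)) / 2 = 14.62, -0.6158
Since not both eigenvalues positive, f is neither convex nor concave.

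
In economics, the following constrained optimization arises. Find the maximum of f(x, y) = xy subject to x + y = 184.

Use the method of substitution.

Substitute y = 184 - x into f(x,y) = xy:
g(x) = x(184 - x) = 184x - x^2
g'(x) = 184 - 2x = 0  =>  x = 92
y = 184 - 92 = 92
Maximum value = 92 * 92 = 8464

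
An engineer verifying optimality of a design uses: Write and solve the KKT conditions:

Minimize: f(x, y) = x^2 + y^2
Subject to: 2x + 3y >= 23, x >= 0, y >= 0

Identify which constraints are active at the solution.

KKT conditions for min x^2 + y^2 s.t. 2x + 3y >= 23, x >= 0, y >= 0:
Stationarity: 2x = mu*2 + mu_x, 2y = mu*3 + mu_y, with mu, mu_x, mu_y >= 0
Complementary slackness: mu*(2x + 3y - 23) = 0, mu_x*x = 0, mu_y*y = 0
(0, 0) is infeasible (2*0 + 3*0 < 23), so if mu = 0 stationarity would force x = mu_x/2 >= 0, y = mu_y/2 >= 0 with mu_x*x = mu_y*y = 0, i.e. x = y = 0: contradiction. Hence mu > 0 and 2x + 3y = 23 is active.
Try x > 0, y > 0 (so mu_x = mu_y = 0): x = 2*mu/2, y = 3*mu/2
Substitute: 2*(2*mu/2) + 3*(3*mu/2) = 23
  mu*13/2 = 23 => mu = 46/13
x* = 46/13 > 0, y* = 69/13 > 0, consistent with mu_x = mu_y = 0.
f is convex and the constraints are linear, so this KKT point is the global minimum.
f* = 529/13
Active constraints: 2x + 3y >= 23 (holds with equality, mu = 46/13 > 0); x >= 0 and y >= 0 are inactive (mu_x = mu_y = 0).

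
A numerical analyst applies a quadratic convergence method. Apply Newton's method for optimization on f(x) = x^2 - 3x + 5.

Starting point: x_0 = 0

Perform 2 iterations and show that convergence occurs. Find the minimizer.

f(x) = x^2 - 3x + 5, f'(x) = 2x + (-3), f''(x) = 2
Step 1: f'(0) = -3, x_1 = 0 - -3/2 = 3/2
Step 2: f'(3/2) = 0, x_2 = 3/2 (converged)
Newton's method converges in 1 step for quadratics.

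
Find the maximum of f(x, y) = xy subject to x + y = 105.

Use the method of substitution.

Substitute y = 105 - x into f(x,y) = xy:
g(x) = x(105 - x) = 105x - x^2
g'(x) = 105 - 2x = 0  =>  x = 105/2
y = 105 - 105/2 = 105/2
Maximum value = (105/2) * (105/2) = 11025/4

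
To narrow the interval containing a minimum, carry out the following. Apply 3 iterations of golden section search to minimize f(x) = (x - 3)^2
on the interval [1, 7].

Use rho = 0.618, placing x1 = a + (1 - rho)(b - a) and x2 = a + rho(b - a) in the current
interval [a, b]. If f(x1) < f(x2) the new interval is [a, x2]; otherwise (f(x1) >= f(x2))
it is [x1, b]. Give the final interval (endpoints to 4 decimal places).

Golden section search for min of f(x) = (x - 3)^2 on [1, 7].
Each step: x1 = a + (1 - rho)(b - a), x2 = a + rho(b - a); if f(x1) < f(x2) keep [a, x2], otherwise keep [x1, b].
Step 1: [1.0000, 7.0000], x1=3.2920 (f=0.0853), x2=4.7080 (f=2.9173); f(x1) < f(x2) => keep [1.0000, 4.7080]
Step 2: [1.0000, 4.7080], x1=2.4165 (f=0.3405), x2=3.2915 (f=0.0850); f(x1) > f(x2) => keep [2.4165, 4.7080]
Step 3: [2.4165, 4.7080], x1=3.2918 (f=0.0852), x2=3.8326 (f=0.6933); f(x1) < f(x2) => keep [2.4165, 3.8326]
Final interval: [2.4165, 3.8326]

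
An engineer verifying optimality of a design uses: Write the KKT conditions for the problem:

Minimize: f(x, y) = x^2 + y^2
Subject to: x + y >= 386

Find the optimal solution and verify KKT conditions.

KKT conditions for min x^2 + y^2 s.t. x + y >= 386:
Stationarity: 2x = mu, 2y = mu
So x = y = mu/2.
Complementary slackness: mu*(x + y - 386) = 0
Primal feasibility: x + y >= 386; dual feasibility: mu >= 0
If mu = 0 then x = y = 0, but 0 + 0 < 386 is infeasible, so the constraint is active.
Constraint active: x + y = 2*(mu/2) = 386 => mu = 386
x = y = 193, f = 74498
Verify: stationarity 2*193 = 386 = mu; primal 193 + 193 = 386 >= 386; dual mu = 386 >= 0; complementary slackness 386*(386 - 386) = 0. All KKT conditions hold.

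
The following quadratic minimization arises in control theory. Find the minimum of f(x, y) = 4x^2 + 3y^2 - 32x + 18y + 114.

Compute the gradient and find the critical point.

f(x,y) = 4x^2 + 3y^2 - 32x + 18y + 114
df/dx = 8x + (-32) = 0  =>  x = 4
df/dy = 6y + (18) = 0  =>  y = -3
f(4, -3) = 4*(4)^2 + 3*(-3)^2 + -32*(4) + 18*(-3) + 114 = 23
Hessian is diagonal with entries 8, 6 > 0, so this is a minimum.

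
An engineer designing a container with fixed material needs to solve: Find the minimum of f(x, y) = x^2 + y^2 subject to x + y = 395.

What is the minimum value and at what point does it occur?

Substitute y = 395 - x into f(x,y) = x^2 + y^2:
g(x) = x^2 + (395 - x)^2 = 2x^2 - 790x + 156025
g'(x) = 4x - 790 = 0  =>  x = 395/2
y = 395 - 395/2 = 395/2
Minimum value = (395/2)^2 + (395/2)^2 = 156025/2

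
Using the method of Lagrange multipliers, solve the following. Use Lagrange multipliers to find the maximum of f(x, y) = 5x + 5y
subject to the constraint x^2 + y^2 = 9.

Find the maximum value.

Set up Lagrange conditions: grad f = lambda * grad g
  5 = 2*lambda*x
  5 = 2*lambda*y
From these: x/y = 5/5, so x = 5t, y = 5t for some t.
Substitute into constraint: (5t)^2 + (5t)^2 = 9
  t^2 * 50 = 9
  t = sqrt(9/50)
Maximum = 5*x + 5*y = (5^2 + 5^2)*t = 50 * sqrt(9/50) = sqrt(450)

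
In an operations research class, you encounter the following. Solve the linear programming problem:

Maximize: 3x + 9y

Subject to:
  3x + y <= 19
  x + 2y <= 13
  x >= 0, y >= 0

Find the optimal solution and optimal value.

Feasible vertices: (0, 0), (0, 13/2), (5, 4), (19/3, 0)
Objective 3x + 9y at each:
  (0, 0): 0
  (0, 13/2): 117/2
  (5, 4): 51
  (19/3, 0): 19
Maximum is 117/2 at (0, 13/2).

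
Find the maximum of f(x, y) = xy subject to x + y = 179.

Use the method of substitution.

Substitute y = 179 - x into f(x,y) = xy:
g(x) = x(179 - x) = 179x - x^2
g'(x) = 179 - 2x = 0  =>  x = 179/2
y = 179 - 179/2 = 179/2
Maximum value = (179/2) * (179/2) = 32041/4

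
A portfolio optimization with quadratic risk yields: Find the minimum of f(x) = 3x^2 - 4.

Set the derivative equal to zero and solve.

f(x) = 3x^2 - 4
f'(x) = 6x + (0) = 0
x = 0/6 = 0
f(0) = -4
Since f''(x) = 6 > 0, this is a minimum.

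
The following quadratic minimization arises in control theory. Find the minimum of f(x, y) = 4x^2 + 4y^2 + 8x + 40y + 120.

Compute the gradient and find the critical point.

f(x,y) = 4x^2 + 4y^2 + 8x + 40y + 120
df/dx = 8x + (8) = 0  =>  x = -1
df/dy = 8y + (40) = 0  =>  y = -5
f(-1, -5) = 4*(-1)^2 + 4*(-5)^2 + 8*(-1) + 40*(-5) + 120 = 16
Hessian is diagonal with entries 8, 8 > 0, so this is a minimum.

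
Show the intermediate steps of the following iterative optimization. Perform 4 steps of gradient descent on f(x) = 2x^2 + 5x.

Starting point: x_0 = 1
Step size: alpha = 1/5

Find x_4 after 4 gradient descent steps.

f(x) = 2x^2 + 5x, f'(x) = 4x + (5)
Step 1: f'(1) = 9, x_1 = 1 - 1/5 * 9 = -4/5
Step 2: f'(-4/5) = 9/5, x_2 = -4/5 - 1/5 * 9/5 = -29/25
Step 3: f'(-29/25) = 9/25, x_3 = -29/25 - 1/5 * 9/25 = -154/125
Step 4: f'(-154/125) = 9/125, x_4 = -154/125 - 1/5 * 9/125 = -779/625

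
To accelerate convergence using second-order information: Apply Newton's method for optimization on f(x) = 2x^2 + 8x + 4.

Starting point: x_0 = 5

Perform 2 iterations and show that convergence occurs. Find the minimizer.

f(x) = 2x^2 + 8x + 4, f'(x) = 4x + (8), f''(x) = 4
Step 1: f'(5) = 28, x_1 = 5 - 28/4 = -2
Step 2: f'(-2) = 0, x_2 = -2 (converged)
Newton's method converges in 1 step for quadratics.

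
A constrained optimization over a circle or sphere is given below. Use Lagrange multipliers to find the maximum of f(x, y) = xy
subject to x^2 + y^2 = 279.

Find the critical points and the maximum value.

Lagrange conditions: y = 2*lambda*x and x = 2*lambda*y
If x = 0 then y = 0, violating the constraint, so x, y != 0.
Dividing: y/x = x/y => x^2 = y^2 => y = x or y = -x
Constraint: 2x^2 = 279 => x^2 = 279/2 => x = +/-sqrt(279/2)
Critical points: (sqrt(279/2), sqrt(279/2)), (-sqrt(279/2), -sqrt(279/2)), (sqrt(279/2), -sqrt(279/2)), (-sqrt(279/2), sqrt(279/2))
  y = x:  xy = x^2 = 279/2  at (sqrt(279/2), sqrt(279/2)) and (-sqrt(279/2), -sqrt(279/2))
  y = -x: xy = -x^2 = -279/2 at (sqrt(279/2), -sqrt(279/2)) and (-sqrt(279/2), sqrt(279/2))
Maximum xy = 279/2 at (sqrt(279/2), sqrt(279/2)) and (-sqrt(279/2), -sqrt(279/2))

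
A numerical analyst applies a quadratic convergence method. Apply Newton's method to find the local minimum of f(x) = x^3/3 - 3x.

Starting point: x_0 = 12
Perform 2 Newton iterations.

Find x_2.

f(x) = x^3/3 - 3x
f'(x) = x^2 - 3, f''(x) = 2x
Newton update: x_{n+1} = x_n - (x_n^2 - 3)/(2*x_n)
Step 1: x_0 = 12, f'=141, f''=24, x_1 = 49/8
Step 2: x_1 = 49/8, f'=2209/64, f''=49/4, x_2 = 2593/784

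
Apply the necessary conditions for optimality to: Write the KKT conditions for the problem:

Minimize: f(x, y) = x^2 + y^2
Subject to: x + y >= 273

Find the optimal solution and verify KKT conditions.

KKT conditions for min x^2 + y^2 s.t. x + y >= 273:
Stationarity: 2x = mu, 2y = mu
So x = y = mu/2.
Complementary slackness: mu*(x + y - 273) = 0
Primal feasibility: x + y >= 273; dual feasibility: mu >= 0
If mu = 0 then x = y = 0, but 0 + 0 < 273 is infeasible, so the constraint is active.
Constraint active: x + y = 2*(mu/2) = 273 => mu = 273
x = y = 273/2, f = 74529/2
Verify: stationarity 2*(273/2) = 273 = mu; primal 273/2 + 273/2 = 273 >= 273; dual mu = 273 >= 0; complementary slackness 273*(273 - 273) = 0. All KKT conditions hold.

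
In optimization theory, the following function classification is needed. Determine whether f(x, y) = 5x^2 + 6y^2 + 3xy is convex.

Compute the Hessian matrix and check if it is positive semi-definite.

f(x,y) = 5x^2 + 6y^2 + 3xy
Hessian H = [[10, 3], [3, 12]]
trace(H) = 22, det(H) = 111
Eigenvalues: (22 +/- sqrt(40)) / 2 = 14.16, 7.838
Since both eigenvalues > 0, f is convex.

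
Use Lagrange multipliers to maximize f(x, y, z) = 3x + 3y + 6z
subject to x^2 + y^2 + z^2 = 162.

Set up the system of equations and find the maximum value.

Lagrange conditions: 3 = 2*lambda*x, 3 = 2*lambda*y, 6 = 2*lambda*z
So x:3 = y:3 = z:6, i.e. x = 3t, y = 3t, z = 6t
Constraint: t^2*(3^2 + 3^2 + 6^2) = 162
  t^2 * 54 = 162  =>  t = sqrt(3)
Maximum = 3*3t + 3*3t + 6*6t = 54*sqrt(3) = sqrt(8748)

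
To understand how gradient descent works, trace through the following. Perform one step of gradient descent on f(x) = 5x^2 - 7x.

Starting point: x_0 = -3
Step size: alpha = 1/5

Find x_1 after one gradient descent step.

f(x) = 5x^2 - 7x
f'(x) = 10x - 7
f'(-3) = 10*-3 + (-7) = -37
x_1 = x_0 - alpha * f'(x_0) = -3 - 1/5 * -37 = 22/5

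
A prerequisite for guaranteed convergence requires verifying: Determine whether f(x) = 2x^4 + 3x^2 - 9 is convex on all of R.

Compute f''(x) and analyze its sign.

f(x) = 2x^4 + 3x^2 - 9
f'(x) = 8x^3 + 6x
f''(x) = 24x^2 + 6
f''(x) = 24x^2 + 6 >= 6 > 0 for all x
Therefore, f is convex on R.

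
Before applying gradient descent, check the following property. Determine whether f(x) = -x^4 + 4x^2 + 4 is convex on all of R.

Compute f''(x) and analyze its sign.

f(x) = -x^4 + 4x^2 + 4
f'(x) = -4x^3 + 8x
f''(x) = -12x^2 + 8
f''(x) = -12x^2 + 8 -> -inf as |x| -> inf
Therefore, f is not globally convex on R.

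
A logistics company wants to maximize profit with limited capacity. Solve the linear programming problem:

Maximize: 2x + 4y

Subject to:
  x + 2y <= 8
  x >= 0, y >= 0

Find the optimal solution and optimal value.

The feasible region has vertices at [(0, 0), (8, 0), (0, 4)].
Checking objective 2x + 4y at each vertex:
  (0, 0): 2*0 + 4*0 = 0
  (8, 0): 2*8 + 4*0 = 16
  (0, 4): 2*0 + 4*4 = 16
Maximum is 16 at (8, 0).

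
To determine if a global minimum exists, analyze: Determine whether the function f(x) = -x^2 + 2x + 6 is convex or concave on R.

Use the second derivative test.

f(x) = -x^2 + 2x + 6
f'(x) = -2x + 2
f''(x) = -2
Since f''(x) = -2 < 0 for all x, f is concave on R.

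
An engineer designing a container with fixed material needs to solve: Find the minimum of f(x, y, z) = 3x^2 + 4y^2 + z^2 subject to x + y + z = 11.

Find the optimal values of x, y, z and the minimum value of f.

Using Lagrange multipliers on f = 3x^2 + 4y^2 + z^2 with constraint x + y + z = 11:
Conditions: 2*3*x = lambda, 2*4*y = lambda, 2*1*z = lambda
So x = lambda/6, y = lambda/8, z = lambda/2
Substituting into constraint: lambda * (19/24) = 11
lambda = 264/19
x = 44/19, y = 33/19, z = 132/19
Minimum value = 1452/19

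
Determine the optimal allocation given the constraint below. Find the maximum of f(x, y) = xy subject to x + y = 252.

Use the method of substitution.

Substitute y = 252 - x into f(x,y) = xy:
g(x) = x(252 - x) = 252x - x^2
g'(x) = 252 - 2x = 0  =>  x = 126
y = 252 - 126 = 126
Maximum value = 126 * 126 = 15876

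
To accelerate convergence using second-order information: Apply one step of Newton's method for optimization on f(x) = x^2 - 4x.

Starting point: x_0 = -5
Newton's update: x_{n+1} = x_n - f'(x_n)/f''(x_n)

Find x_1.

f(x) = x^2 - 4x
f'(x) = 2x + (-4), f''(x) = 2
Newton step: x_1 = x_0 - f'(x_0)/f''(x_0)
f'(-5) = -14
x_1 = -5 - -14/2 = 2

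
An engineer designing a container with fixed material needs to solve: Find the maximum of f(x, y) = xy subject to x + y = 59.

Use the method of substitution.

Substitute y = 59 - x into f(x,y) = xy:
g(x) = x(59 - x) = 59x - x^2
g'(x) = 59 - 2x = 0  =>  x = 59/2
y = 59 - 59/2 = 59/2
Maximum value = (59/2) * (59/2) = 3481/4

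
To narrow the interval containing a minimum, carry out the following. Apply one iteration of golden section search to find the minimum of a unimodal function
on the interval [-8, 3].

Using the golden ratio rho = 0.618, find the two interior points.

Golden section search on [-8, 3].
Golden ratio rho = 0.618 (approx).
Interior points:
  x_1 = -8 + (1-0.618)*11 = -3.7980
  x_2 = -8 + 0.618*11 = -1.2020
Compare f(x_1) and f(x_2) to determine which subinterval to keep.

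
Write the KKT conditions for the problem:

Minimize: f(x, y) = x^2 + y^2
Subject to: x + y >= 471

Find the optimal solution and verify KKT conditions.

KKT conditions for min x^2 + y^2 s.t. x + y >= 471:
Stationarity: 2x = mu, 2y = mu
So x = y = mu/2.
Complementary slackness: mu*(x + y - 471) = 0
Primal feasibility: x + y >= 471; dual feasibility: mu >= 0
If mu = 0 then x = y = 0, but 0 + 0 < 471 is infeasible, so the constraint is active.
Constraint active: x + y = 2*(mu/2) = 471 => mu = 471
x = y = 471/2, f = 221841/2
Verify: stationarity 2*(471/2) = 471 = mu; primal 471/2 + 471/2 = 471 >= 471; dual mu = 471 >= 0; complementary slackness 471*(471 - 471) = 0. All KKT conditions hold.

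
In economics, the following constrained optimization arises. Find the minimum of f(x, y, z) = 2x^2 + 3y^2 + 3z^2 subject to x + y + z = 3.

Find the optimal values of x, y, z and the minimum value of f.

Using Lagrange multipliers on f = 2x^2 + 3y^2 + 3z^2 with constraint x + y + z = 3:
Conditions: 2*2*x = lambda, 2*3*y = lambda, 2*3*z = lambda
So x = lambda/4, y = lambda/6, z = lambda/6
Substituting into constraint: lambda * (7/12) = 3
lambda = 36/7
x = 9/7, y = 6/7, z = 6/7
Minimum value = 54/7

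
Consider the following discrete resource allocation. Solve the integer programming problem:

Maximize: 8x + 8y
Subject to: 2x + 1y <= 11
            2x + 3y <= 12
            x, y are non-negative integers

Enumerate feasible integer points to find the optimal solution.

Constraint 1: 2x + 1y <= 11
Constraint 2: 2x + 3y <= 12
Feasible x range (need y >= 0): 0 <= x <= min(11/2, 12/2) => x in {0, ..., 5}.
Enumerate feasible integer points row by row (the coefficient of y is 8 > 0, so for each x the largest feasible y gives the best value):
  x = 0: y <= min((11 - 2*0)/1, (12 - 2*0)/3) => y in {0, ..., 4}; best 8*0 + 8*4 = 32
  x = 1: y <= min((11 - 2*1)/1, (12 - 2*1)/3) => y in {0, ..., 3}; best 8*1 + 8*3 = 32
  x = 2: y <= min((11 - 2*2)/1, (12 - 2*2)/3) => y in {0, ..., 2}; best 8*2 + 8*2 = 32
  x = 3: y <= min((11 - 2*3)/1, (12 - 2*3)/3) => y in {0, ..., 2}; best 8*3 + 8*2 = 40
  x = 4: y <= min((11 - 2*4)/1, (12 - 2*4)/3) => y in {0, ..., 1}; best 8*4 + 8*1 = 40
  x = 5: y <= min((11 - 2*5)/1, (12 - 2*5)/3) => y in {0}; best 8*5 + 8*0 = 40
The maximum 8x + 8y = 40 is achieved at x = 3, y = 2.
(The same value 40 is also attained at (4, 1), (5, 0).)
Check: 2*3 + 1*2 = 8 <= 11 and 2*3 + 3*2 = 12 <= 12.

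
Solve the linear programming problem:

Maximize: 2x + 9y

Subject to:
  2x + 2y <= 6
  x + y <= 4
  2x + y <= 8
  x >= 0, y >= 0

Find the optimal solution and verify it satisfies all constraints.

Feasible vertices: (0, 0), (0, 3), (3, 0)
Objective 2x + 9y at each vertex:
  (0, 0): 0
  (0, 3): 27
  (3, 0): 6
Maximum is 27 at (0, 3).
Verify constraints at (x, y) = (0, 3):
  2*0 + 2*3 = 6 <= 6 (active)
  1*0 + 1*3 = 3 <= 4
  2*0 + 1*3 = 3 <= 8
  x = 0 >= 0, y = 3 >= 0. All constraints satisfied.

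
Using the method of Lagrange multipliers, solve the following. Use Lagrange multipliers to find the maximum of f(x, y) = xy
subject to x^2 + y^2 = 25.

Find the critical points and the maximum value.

Lagrange conditions: y = 2*lambda*x and x = 2*lambda*y
If x = 0 then y = 0, violating the constraint, so x, y != 0.
Dividing: y/x = x/y => x^2 = y^2 => y = x or y = -x
Constraint: 2x^2 = 25 => x^2 = 25/2 => x = +/-sqrt(25/2)
Critical points: (sqrt(25/2), sqrt(25/2)), (-sqrt(25/2), -sqrt(25/2)), (sqrt(25/2), -sqrt(25/2)), (-sqrt(25/2), sqrt(25/2))
  y = x:  xy = x^2 = 25/2  at (sqrt(25/2), sqrt(25/2)) and (-sqrt(25/2), -sqrt(25/2))
  y = -x: xy = -x^2 = -25/2 at (sqrt(25/2), -sqrt(25/2)) and (-sqrt(25/2), sqrt(25/2))
Maximum xy = 25/2 at (sqrt(25/2), sqrt(25/2)) and (-sqrt(25/2), -sqrt(25/2))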